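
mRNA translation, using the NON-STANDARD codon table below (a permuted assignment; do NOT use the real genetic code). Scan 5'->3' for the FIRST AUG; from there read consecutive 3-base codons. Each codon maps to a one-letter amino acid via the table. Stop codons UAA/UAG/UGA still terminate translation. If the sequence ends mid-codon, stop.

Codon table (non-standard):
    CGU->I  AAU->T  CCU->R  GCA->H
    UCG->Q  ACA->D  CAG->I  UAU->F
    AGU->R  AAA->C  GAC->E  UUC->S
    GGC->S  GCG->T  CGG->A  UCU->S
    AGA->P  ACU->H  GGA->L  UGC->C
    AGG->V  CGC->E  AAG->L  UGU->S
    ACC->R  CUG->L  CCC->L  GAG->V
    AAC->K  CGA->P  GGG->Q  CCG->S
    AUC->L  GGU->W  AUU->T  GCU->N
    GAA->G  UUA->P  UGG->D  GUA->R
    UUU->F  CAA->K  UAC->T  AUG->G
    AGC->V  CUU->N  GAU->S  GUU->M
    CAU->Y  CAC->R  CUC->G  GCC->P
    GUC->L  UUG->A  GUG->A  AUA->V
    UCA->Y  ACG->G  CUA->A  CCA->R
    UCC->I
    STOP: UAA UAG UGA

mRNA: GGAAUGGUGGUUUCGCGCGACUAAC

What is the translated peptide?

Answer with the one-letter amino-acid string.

Answer: GAMQEE

Derivation:
start AUG at pos 3
pos 3: AUG -> G; peptide=G
pos 6: GUG -> A; peptide=GA
pos 9: GUU -> M; peptide=GAM
pos 12: UCG -> Q; peptide=GAMQ
pos 15: CGC -> E; peptide=GAMQE
pos 18: GAC -> E; peptide=GAMQEE
pos 21: UAA -> STOP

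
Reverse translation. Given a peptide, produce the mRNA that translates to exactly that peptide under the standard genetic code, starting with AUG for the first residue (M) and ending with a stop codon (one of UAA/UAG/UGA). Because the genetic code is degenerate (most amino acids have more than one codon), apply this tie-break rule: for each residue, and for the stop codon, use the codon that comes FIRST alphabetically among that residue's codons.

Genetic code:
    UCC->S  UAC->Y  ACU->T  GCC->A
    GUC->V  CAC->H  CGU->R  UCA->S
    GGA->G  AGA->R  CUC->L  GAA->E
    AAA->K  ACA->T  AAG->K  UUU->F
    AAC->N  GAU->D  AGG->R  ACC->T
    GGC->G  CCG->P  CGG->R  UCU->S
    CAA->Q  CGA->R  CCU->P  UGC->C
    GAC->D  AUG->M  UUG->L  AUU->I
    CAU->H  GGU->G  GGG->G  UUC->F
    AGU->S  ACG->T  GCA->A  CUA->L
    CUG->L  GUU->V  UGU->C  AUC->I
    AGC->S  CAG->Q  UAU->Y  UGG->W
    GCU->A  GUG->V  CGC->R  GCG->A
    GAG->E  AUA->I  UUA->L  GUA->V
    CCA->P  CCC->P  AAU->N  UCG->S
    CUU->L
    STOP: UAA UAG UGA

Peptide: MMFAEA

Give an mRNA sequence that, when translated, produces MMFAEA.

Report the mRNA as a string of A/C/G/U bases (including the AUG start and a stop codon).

Answer: mRNA: AUGAUGUUCGCAGAAGCAUAA

Derivation:
residue 1: M -> AUG (start codon)
residue 2: M -> AUG (only codon)
residue 3: F codons sorted = UUC,UUU -> pick first = UUC
residue 4: A codons sorted = GCA,GCC,GCG,GCU -> pick first = GCA
residue 5: E codons sorted = GAA,GAG -> pick first = GAA
residue 6: A codons sorted = GCA,GCC,GCG,GCU -> pick first = GCA
terminator: stop codons sorted = UAA,UAG,UGA -> pick first = UAA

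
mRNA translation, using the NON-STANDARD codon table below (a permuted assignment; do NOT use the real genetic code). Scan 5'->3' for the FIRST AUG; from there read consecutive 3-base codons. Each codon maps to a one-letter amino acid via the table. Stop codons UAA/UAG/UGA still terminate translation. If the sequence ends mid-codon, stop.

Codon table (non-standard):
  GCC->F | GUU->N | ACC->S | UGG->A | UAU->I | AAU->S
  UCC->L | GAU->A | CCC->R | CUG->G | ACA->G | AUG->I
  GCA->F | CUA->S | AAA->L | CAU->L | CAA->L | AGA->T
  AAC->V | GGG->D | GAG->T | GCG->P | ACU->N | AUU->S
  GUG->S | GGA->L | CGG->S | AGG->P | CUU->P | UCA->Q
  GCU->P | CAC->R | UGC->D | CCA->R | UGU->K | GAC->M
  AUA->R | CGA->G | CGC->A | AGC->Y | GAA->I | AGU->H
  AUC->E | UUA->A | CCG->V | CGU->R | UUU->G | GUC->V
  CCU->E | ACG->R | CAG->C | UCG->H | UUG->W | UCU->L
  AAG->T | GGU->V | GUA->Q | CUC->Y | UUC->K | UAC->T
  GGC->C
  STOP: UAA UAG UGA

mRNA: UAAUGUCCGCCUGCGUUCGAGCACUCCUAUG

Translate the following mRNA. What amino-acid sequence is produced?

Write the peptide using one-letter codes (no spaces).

start AUG at pos 2
pos 2: AUG -> I; peptide=I
pos 5: UCC -> L; peptide=IL
pos 8: GCC -> F; peptide=ILF
pos 11: UGC -> D; peptide=ILFD
pos 14: GUU -> N; peptide=ILFDN
pos 17: CGA -> G; peptide=ILFDNG
pos 20: GCA -> F; peptide=ILFDNGF
pos 23: CUC -> Y; peptide=ILFDNGFY
pos 26: CUA -> S; peptide=ILFDNGFYS
pos 29: only 2 nt remain (<3), stop (end of mRNA)

Answer: ILFDNGFYS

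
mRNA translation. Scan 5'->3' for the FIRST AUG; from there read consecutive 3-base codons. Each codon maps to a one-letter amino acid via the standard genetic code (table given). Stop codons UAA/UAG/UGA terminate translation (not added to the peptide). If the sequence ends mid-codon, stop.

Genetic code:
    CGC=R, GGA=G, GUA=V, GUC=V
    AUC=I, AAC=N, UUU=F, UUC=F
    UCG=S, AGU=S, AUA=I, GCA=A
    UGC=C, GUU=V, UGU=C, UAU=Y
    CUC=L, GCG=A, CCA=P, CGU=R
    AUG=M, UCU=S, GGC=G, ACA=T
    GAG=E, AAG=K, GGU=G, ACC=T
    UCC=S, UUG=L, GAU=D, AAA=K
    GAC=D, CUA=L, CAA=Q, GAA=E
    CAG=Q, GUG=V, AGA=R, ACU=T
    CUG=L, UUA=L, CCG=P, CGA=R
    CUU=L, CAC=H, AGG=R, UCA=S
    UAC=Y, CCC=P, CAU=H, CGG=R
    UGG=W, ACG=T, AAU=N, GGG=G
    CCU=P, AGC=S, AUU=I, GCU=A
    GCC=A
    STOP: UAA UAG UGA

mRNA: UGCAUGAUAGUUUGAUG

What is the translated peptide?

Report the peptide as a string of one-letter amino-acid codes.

start AUG at pos 3
pos 3: AUG -> M; peptide=M
pos 6: AUA -> I; peptide=MI
pos 9: GUU -> V; peptide=MIV
pos 12: UGA -> STOP

Answer: MIV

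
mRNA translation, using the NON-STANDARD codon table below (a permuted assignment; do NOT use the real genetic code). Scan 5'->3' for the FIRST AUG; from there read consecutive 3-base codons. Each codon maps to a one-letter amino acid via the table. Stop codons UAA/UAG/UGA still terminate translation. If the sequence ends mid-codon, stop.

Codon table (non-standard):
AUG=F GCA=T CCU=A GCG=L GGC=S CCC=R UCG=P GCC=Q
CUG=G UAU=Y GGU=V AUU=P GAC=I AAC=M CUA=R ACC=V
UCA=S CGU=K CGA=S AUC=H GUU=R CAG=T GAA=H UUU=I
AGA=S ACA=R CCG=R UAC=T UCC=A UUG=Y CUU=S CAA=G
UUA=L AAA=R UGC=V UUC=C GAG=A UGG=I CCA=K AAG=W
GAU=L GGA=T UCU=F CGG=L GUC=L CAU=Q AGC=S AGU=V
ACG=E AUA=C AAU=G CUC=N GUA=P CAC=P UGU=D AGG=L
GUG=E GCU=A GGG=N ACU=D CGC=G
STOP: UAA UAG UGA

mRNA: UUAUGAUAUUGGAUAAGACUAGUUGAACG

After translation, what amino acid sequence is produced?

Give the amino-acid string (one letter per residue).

start AUG at pos 2
pos 2: AUG -> F; peptide=F
pos 5: AUA -> C; peptide=FC
pos 8: UUG -> Y; peptide=FCY
pos 11: GAU -> L; peptide=FCYL
pos 14: AAG -> W; peptide=FCYLW
pos 17: ACU -> D; peptide=FCYLWD
pos 20: AGU -> V; peptide=FCYLWDV
pos 23: UGA -> STOP

Answer: FCYLWDV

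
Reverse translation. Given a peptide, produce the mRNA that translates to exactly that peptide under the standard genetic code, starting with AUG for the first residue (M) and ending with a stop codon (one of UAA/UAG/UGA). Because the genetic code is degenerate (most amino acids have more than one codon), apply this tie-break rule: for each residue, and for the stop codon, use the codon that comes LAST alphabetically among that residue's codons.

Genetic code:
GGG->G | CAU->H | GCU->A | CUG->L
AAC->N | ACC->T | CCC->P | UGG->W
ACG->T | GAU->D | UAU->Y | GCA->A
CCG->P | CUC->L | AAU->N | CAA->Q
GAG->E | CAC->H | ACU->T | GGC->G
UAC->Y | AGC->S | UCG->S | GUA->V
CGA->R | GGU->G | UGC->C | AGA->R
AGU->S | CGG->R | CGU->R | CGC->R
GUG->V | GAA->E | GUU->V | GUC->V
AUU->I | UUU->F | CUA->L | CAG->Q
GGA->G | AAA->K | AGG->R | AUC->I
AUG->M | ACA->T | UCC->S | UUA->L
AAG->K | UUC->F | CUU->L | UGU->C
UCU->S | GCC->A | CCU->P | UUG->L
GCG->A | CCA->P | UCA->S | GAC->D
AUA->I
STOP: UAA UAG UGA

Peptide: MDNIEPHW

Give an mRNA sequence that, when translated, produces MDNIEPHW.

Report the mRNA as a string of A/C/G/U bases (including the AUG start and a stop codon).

residue 1: M -> AUG (start codon)
residue 2: D codons sorted = GAC,GAU -> pick last = GAU
residue 3: N codons sorted = AAC,AAU -> pick last = AAU
residue 4: I codons sorted = AUA,AUC,AUU -> pick last = AUU
residue 5: E codons sorted = GAA,GAG -> pick last = GAG
residue 6: P codons sorted = CCA,CCC,CCG,CCU -> pick last = CCU
residue 7: H codons sorted = CAC,CAU -> pick last = CAU
residue 8: W -> UGG (only codon)
terminator: stop codons sorted = UAA,UAG,UGA -> pick last = UGA

Answer: mRNA: AUGGAUAAUAUUGAGCCUCAUUGGUGA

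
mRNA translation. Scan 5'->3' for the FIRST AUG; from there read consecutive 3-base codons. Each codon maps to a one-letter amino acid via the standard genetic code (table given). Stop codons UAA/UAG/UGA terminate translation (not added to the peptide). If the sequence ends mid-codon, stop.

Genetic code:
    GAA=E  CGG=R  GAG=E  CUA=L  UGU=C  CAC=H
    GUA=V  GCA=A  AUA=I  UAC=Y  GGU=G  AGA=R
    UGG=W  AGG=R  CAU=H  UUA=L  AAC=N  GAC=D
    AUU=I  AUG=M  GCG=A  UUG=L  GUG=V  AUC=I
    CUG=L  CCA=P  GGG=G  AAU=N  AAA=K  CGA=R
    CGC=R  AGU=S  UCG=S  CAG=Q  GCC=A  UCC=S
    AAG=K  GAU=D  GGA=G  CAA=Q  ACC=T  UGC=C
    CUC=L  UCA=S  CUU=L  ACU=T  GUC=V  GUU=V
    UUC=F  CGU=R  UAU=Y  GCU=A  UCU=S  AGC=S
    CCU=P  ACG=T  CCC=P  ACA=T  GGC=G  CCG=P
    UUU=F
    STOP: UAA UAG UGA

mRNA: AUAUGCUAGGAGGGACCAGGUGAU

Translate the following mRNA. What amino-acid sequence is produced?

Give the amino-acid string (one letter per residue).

start AUG at pos 2
pos 2: AUG -> M; peptide=M
pos 5: CUA -> L; peptide=ML
pos 8: GGA -> G; peptide=MLG
pos 11: GGG -> G; peptide=MLGG
pos 14: ACC -> T; peptide=MLGGT
pos 17: AGG -> R; peptide=MLGGTR
pos 20: UGA -> STOP

Answer: MLGGTR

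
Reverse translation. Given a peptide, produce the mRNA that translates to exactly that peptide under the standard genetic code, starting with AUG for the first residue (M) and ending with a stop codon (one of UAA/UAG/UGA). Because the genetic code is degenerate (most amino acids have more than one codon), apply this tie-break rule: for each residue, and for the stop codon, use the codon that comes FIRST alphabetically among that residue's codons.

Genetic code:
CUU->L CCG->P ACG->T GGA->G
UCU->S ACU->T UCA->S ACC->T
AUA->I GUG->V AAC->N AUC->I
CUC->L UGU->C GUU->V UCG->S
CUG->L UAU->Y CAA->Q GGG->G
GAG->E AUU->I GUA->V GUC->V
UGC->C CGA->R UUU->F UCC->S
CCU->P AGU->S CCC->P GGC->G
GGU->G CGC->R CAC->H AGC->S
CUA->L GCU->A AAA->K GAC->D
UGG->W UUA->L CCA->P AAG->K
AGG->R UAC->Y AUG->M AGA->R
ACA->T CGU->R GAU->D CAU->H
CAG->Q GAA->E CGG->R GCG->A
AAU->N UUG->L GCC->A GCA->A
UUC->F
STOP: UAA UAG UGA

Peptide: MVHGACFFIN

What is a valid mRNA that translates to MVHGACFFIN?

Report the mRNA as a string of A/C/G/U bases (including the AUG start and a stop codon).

residue 1: M -> AUG (start codon)
residue 2: V codons sorted = GUA,GUC,GUG,GUU -> pick first = GUA
residue 3: H codons sorted = CAC,CAU -> pick first = CAC
residue 4: G codons sorted = GGA,GGC,GGG,GGU -> pick first = GGA
residue 5: A codons sorted = GCA,GCC,GCG,GCU -> pick first = GCA
residue 6: C codons sorted = UGC,UGU -> pick first = UGC
residue 7: F codons sorted = UUC,UUU -> pick first = UUC
residue 8: F codons sorted = UUC,UUU -> pick first = UUC
residue 9: I codons sorted = AUA,AUC,AUU -> pick first = AUA
residue 10: N codons sorted = AAC,AAU -> pick first = AAC
terminator: stop codons sorted = UAA,UAG,UGA -> pick first = UAA

Answer: mRNA: AUGGUACACGGAGCAUGCUUCUUCAUAAACUAA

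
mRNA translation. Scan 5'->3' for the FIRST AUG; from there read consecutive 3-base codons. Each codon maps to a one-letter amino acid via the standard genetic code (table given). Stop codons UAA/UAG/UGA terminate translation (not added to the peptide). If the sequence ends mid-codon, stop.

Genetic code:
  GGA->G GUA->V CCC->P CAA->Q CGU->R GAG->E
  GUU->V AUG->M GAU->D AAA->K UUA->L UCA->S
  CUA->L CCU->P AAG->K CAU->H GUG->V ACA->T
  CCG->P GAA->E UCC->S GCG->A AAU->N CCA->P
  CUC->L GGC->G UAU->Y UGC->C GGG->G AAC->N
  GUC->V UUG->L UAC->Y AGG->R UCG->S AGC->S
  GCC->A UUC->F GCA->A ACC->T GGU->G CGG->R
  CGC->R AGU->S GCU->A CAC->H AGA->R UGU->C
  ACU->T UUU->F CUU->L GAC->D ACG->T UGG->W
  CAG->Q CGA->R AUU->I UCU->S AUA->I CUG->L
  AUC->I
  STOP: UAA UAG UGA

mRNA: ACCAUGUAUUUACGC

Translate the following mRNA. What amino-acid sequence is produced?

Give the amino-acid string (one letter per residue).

start AUG at pos 3
pos 3: AUG -> M; peptide=M
pos 6: UAU -> Y; peptide=MY
pos 9: UUA -> L; peptide=MYL
pos 12: CGC -> R; peptide=MYLR
pos 15: only 0 nt remain (<3), stop (end of mRNA)

Answer: MYLR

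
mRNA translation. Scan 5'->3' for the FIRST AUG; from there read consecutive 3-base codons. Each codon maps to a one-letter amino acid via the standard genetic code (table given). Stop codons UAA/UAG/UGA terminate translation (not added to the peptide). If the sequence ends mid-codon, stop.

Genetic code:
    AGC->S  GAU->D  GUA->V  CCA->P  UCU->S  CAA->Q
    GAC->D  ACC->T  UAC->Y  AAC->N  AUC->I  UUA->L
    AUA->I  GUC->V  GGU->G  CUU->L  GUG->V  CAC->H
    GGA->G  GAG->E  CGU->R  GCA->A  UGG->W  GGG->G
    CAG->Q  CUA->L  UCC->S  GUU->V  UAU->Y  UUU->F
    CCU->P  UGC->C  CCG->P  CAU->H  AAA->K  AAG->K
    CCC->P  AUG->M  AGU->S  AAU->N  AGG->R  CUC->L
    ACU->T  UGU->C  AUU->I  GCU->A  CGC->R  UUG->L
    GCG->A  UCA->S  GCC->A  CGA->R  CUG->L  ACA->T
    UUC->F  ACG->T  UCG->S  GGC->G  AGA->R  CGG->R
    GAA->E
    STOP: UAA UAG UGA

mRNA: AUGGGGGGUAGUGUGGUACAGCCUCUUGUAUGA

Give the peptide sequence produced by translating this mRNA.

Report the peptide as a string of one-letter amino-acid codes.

start AUG at pos 0
pos 0: AUG -> M; peptide=M
pos 3: GGG -> G; peptide=MG
pos 6: GGU -> G; peptide=MGG
pos 9: AGU -> S; peptide=MGGS
pos 12: GUG -> V; peptide=MGGSV
pos 15: GUA -> V; peptide=MGGSVV
pos 18: CAG -> Q; peptide=MGGSVVQ
pos 21: CCU -> P; peptide=MGGSVVQP
pos 24: CUU -> L; peptide=MGGSVVQPL
pos 27: GUA -> V; peptide=MGGSVVQPLV
pos 30: UGA -> STOP

Answer: MGGSVVQPLV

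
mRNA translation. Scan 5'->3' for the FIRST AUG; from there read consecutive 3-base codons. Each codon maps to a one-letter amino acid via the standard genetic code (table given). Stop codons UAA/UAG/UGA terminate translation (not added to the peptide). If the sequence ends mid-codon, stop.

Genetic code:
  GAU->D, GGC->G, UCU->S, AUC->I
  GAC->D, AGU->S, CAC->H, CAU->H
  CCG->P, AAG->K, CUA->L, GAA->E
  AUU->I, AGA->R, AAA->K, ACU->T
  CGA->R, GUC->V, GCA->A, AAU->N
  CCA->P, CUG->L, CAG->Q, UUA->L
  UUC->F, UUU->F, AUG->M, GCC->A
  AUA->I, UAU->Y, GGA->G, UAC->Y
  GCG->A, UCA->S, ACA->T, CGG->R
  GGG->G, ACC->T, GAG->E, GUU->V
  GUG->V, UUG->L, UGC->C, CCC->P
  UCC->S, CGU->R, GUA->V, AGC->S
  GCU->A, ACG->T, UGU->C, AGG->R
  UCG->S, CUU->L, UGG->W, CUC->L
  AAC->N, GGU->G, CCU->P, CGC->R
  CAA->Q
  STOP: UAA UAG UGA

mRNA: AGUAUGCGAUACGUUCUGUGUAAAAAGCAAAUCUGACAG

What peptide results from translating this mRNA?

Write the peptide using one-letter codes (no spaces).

start AUG at pos 3
pos 3: AUG -> M; peptide=M
pos 6: CGA -> R; peptide=MR
pos 9: UAC -> Y; peptide=MRY
pos 12: GUU -> V; peptide=MRYV
pos 15: CUG -> L; peptide=MRYVL
pos 18: UGU -> C; peptide=MRYVLC
pos 21: AAA -> K; peptide=MRYVLCK
pos 24: AAG -> K; peptide=MRYVLCKK
pos 27: CAA -> Q; peptide=MRYVLCKKQ
pos 30: AUC -> I; peptide=MRYVLCKKQI
pos 33: UGA -> STOP

Answer: MRYVLCKKQI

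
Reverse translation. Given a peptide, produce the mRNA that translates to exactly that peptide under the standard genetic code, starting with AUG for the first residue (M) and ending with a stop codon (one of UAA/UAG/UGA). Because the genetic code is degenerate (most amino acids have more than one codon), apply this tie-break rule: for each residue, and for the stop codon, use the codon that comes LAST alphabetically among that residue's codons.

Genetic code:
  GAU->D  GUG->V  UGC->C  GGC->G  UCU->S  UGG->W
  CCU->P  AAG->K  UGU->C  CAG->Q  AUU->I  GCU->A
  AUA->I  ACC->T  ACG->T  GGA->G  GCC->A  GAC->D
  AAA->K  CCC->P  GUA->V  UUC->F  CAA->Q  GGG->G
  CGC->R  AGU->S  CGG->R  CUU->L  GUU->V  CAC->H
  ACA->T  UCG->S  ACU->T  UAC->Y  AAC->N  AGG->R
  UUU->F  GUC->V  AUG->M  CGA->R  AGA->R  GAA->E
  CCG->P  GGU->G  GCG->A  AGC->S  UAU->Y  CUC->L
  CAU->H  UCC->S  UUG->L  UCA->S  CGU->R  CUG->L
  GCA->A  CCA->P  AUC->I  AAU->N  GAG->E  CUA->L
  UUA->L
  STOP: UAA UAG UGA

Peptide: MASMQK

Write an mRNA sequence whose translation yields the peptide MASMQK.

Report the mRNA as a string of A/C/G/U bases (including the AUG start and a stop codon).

Answer: mRNA: AUGGCUUCUAUGCAGAAGUGA

Derivation:
residue 1: M -> AUG (start codon)
residue 2: A codons sorted = GCA,GCC,GCG,GCU -> pick last = GCU
residue 3: S codons sorted = AGC,AGU,UCA,UCC,UCG,UCU -> pick last = UCU
residue 4: M -> AUG (only codon)
residue 5: Q codons sorted = CAA,CAG -> pick last = CAG
residue 6: K codons sorted = AAA,AAG -> pick last = AAG
terminator: stop codons sorted = UAA,UAG,UGA -> pick last = UGA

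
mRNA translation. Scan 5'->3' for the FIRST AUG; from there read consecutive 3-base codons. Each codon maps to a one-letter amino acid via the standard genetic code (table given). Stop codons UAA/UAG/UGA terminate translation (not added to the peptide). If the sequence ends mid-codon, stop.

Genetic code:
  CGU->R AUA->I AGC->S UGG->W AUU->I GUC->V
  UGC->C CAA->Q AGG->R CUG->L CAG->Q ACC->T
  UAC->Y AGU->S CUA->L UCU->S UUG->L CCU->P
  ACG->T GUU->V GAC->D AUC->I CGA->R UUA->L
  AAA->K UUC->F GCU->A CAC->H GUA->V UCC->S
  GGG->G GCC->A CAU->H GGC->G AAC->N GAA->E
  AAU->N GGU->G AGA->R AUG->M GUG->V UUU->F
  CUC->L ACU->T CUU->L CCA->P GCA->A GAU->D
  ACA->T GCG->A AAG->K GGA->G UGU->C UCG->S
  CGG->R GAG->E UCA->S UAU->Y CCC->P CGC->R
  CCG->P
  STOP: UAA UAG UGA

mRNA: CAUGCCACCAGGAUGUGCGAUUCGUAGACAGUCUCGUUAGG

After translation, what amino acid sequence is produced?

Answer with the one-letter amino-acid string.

start AUG at pos 1
pos 1: AUG -> M; peptide=M
pos 4: CCA -> P; peptide=MP
pos 7: CCA -> P; peptide=MPP
pos 10: GGA -> G; peptide=MPPG
pos 13: UGU -> C; peptide=MPPGC
pos 16: GCG -> A; peptide=MPPGCA
pos 19: AUU -> I; peptide=MPPGCAI
pos 22: CGU -> R; peptide=MPPGCAIR
pos 25: AGA -> R; peptide=MPPGCAIRR
pos 28: CAG -> Q; peptide=MPPGCAIRRQ
pos 31: UCU -> S; peptide=MPPGCAIRRQS
pos 34: CGU -> R; peptide=MPPGCAIRRQSR
pos 37: UAG -> STOP

Answer: MPPGCAIRRQSR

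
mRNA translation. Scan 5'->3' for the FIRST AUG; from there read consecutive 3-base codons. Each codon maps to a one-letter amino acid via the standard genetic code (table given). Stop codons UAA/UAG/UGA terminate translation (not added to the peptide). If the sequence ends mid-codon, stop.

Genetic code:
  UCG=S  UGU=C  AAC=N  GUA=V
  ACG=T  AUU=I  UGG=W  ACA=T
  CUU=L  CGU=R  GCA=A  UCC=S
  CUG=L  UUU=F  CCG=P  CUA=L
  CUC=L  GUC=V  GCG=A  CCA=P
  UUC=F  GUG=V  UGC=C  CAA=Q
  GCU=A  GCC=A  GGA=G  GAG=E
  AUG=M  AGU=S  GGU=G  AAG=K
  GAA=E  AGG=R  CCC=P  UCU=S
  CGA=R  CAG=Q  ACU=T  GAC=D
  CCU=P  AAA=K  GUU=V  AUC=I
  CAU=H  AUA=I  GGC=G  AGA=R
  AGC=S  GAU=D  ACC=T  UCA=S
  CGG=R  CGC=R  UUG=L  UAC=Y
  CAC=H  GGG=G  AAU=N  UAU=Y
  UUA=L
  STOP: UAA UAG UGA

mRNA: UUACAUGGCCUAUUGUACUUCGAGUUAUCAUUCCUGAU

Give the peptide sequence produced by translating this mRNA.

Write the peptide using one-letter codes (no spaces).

start AUG at pos 4
pos 4: AUG -> M; peptide=M
pos 7: GCC -> A; peptide=MA
pos 10: UAU -> Y; peptide=MAY
pos 13: UGU -> C; peptide=MAYC
pos 16: ACU -> T; peptide=MAYCT
pos 19: UCG -> S; peptide=MAYCTS
pos 22: AGU -> S; peptide=MAYCTSS
pos 25: UAU -> Y; peptide=MAYCTSSY
pos 28: CAU -> H; peptide=MAYCTSSYH
pos 31: UCC -> S; peptide=MAYCTSSYHS
pos 34: UGA -> STOP

Answer: MAYCTSSYHS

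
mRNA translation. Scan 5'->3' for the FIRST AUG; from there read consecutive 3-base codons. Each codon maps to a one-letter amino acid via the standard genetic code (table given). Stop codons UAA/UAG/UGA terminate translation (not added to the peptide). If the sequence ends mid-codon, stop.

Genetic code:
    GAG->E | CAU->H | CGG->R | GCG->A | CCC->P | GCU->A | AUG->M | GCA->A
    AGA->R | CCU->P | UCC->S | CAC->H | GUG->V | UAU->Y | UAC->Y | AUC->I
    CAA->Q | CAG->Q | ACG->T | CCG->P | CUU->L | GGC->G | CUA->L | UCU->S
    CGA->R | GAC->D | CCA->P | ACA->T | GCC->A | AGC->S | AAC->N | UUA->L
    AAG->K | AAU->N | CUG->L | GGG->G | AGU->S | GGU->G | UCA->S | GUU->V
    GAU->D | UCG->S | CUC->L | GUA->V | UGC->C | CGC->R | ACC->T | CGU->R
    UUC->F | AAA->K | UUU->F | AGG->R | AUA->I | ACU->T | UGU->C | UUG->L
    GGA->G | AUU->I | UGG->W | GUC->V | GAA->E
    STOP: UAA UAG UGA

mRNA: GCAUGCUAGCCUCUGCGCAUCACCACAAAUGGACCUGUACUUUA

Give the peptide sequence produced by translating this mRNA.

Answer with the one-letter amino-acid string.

Answer: MLASAHHHKWTCTL

Derivation:
start AUG at pos 2
pos 2: AUG -> M; peptide=M
pos 5: CUA -> L; peptide=ML
pos 8: GCC -> A; peptide=MLA
pos 11: UCU -> S; peptide=MLAS
pos 14: GCG -> A; peptide=MLASA
pos 17: CAU -> H; peptide=MLASAH
pos 20: CAC -> H; peptide=MLASAHH
pos 23: CAC -> H; peptide=MLASAHHH
pos 26: AAA -> K; peptide=MLASAHHHK
pos 29: UGG -> W; peptide=MLASAHHHKW
pos 32: ACC -> T; peptide=MLASAHHHKWT
pos 35: UGU -> C; peptide=MLASAHHHKWTC
pos 38: ACU -> T; peptide=MLASAHHHKWTCT
pos 41: UUA -> L; peptide=MLASAHHHKWTCTL
pos 44: only 0 nt remain (<3), stop (end of mRNA)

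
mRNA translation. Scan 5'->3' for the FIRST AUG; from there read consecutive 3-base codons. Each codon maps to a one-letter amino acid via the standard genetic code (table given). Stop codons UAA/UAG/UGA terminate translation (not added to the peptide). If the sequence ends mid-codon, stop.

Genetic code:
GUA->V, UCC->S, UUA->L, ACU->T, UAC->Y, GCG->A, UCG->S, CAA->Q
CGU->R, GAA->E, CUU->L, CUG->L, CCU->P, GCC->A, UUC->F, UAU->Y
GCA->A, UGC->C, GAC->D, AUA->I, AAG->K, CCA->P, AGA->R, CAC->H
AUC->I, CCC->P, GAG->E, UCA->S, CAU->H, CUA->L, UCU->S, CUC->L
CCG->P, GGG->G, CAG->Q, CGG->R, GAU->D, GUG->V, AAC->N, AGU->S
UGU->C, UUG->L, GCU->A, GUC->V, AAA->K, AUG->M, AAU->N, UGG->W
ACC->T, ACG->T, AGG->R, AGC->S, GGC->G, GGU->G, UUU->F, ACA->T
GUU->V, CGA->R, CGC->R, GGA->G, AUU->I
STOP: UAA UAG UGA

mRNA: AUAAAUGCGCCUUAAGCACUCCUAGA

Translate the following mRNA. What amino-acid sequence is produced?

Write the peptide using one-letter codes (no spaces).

start AUG at pos 4
pos 4: AUG -> M; peptide=M
pos 7: CGC -> R; peptide=MR
pos 10: CUU -> L; peptide=MRL
pos 13: AAG -> K; peptide=MRLK
pos 16: CAC -> H; peptide=MRLKH
pos 19: UCC -> S; peptide=MRLKHS
pos 22: UAG -> STOP

Answer: MRLKHS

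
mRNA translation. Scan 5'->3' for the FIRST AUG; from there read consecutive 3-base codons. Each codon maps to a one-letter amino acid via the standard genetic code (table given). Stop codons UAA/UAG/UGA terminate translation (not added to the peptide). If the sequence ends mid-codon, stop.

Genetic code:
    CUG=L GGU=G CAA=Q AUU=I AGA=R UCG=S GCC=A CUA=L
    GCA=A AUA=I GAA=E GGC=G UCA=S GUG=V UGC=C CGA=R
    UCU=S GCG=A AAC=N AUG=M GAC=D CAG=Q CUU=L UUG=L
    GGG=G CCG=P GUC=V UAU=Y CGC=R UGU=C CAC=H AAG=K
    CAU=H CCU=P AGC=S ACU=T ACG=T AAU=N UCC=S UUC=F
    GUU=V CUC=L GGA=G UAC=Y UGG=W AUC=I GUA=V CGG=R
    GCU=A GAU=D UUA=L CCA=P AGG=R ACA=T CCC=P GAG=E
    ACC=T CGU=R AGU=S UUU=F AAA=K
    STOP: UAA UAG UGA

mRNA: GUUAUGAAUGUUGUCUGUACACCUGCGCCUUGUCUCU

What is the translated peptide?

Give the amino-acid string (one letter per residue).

start AUG at pos 3
pos 3: AUG -> M; peptide=M
pos 6: AAU -> N; peptide=MN
pos 9: GUU -> V; peptide=MNV
pos 12: GUC -> V; peptide=MNVV
pos 15: UGU -> C; peptide=MNVVC
pos 18: ACA -> T; peptide=MNVVCT
pos 21: CCU -> P; peptide=MNVVCTP
pos 24: GCG -> A; peptide=MNVVCTPA
pos 27: CCU -> P; peptide=MNVVCTPAP
pos 30: UGU -> C; peptide=MNVVCTPAPC
pos 33: CUC -> L; peptide=MNVVCTPAPCL
pos 36: only 1 nt remain (<3), stop (end of mRNA)

Answer: MNVVCTPAPCL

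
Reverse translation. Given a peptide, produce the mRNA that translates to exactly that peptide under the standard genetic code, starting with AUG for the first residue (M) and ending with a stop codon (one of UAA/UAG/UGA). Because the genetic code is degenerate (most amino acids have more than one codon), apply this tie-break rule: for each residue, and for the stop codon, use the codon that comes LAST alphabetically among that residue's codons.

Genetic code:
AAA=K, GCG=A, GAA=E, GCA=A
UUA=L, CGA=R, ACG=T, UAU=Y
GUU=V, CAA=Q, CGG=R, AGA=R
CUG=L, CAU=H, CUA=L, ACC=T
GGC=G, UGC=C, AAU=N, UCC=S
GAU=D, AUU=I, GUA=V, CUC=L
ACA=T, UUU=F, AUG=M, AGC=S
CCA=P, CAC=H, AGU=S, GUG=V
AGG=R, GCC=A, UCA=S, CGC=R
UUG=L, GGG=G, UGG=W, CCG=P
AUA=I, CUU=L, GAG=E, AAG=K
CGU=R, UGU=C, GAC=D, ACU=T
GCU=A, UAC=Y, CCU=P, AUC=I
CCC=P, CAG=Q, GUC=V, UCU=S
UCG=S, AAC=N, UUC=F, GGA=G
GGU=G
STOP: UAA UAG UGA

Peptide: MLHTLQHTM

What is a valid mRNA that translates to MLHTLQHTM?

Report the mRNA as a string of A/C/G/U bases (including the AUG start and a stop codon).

residue 1: M -> AUG (start codon)
residue 2: L codons sorted = CUA,CUC,CUG,CUU,UUA,UUG -> pick last = UUG
residue 3: H codons sorted = CAC,CAU -> pick last = CAU
residue 4: T codons sorted = ACA,ACC,ACG,ACU -> pick last = ACU
residue 5: L codons sorted = CUA,CUC,CUG,CUU,UUA,UUG -> pick last = UUG
residue 6: Q codons sorted = CAA,CAG -> pick last = CAG
residue 7: H codons sorted = CAC,CAU -> pick last = CAU
residue 8: T codons sorted = ACA,ACC,ACG,ACU -> pick last = ACU
residue 9: M -> AUG (only codon)
terminator: stop codons sorted = UAA,UAG,UGA -> pick last = UGA

Answer: mRNA: AUGUUGCAUACUUUGCAGCAUACUAUGUGA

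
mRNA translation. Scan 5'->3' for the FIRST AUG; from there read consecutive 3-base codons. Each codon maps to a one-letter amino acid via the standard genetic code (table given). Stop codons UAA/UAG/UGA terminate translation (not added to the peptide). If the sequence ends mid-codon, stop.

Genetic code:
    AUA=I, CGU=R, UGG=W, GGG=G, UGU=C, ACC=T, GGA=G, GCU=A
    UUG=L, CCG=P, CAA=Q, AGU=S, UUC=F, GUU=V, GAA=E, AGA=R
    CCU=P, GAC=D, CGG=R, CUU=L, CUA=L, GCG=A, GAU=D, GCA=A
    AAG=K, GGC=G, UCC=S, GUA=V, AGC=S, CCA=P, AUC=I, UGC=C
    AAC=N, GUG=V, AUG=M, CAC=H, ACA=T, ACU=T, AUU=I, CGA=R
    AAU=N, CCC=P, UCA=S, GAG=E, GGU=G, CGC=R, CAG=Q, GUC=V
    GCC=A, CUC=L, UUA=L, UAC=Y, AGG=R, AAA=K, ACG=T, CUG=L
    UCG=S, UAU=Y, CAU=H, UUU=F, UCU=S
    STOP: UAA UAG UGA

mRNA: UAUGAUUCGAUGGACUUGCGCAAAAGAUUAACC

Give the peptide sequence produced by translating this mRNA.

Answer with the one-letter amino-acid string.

start AUG at pos 1
pos 1: AUG -> M; peptide=M
pos 4: AUU -> I; peptide=MI
pos 7: CGA -> R; peptide=MIR
pos 10: UGG -> W; peptide=MIRW
pos 13: ACU -> T; peptide=MIRWT
pos 16: UGC -> C; peptide=MIRWTC
pos 19: GCA -> A; peptide=MIRWTCA
pos 22: AAA -> K; peptide=MIRWTCAK
pos 25: GAU -> D; peptide=MIRWTCAKD
pos 28: UAA -> STOP

Answer: MIRWTCAKD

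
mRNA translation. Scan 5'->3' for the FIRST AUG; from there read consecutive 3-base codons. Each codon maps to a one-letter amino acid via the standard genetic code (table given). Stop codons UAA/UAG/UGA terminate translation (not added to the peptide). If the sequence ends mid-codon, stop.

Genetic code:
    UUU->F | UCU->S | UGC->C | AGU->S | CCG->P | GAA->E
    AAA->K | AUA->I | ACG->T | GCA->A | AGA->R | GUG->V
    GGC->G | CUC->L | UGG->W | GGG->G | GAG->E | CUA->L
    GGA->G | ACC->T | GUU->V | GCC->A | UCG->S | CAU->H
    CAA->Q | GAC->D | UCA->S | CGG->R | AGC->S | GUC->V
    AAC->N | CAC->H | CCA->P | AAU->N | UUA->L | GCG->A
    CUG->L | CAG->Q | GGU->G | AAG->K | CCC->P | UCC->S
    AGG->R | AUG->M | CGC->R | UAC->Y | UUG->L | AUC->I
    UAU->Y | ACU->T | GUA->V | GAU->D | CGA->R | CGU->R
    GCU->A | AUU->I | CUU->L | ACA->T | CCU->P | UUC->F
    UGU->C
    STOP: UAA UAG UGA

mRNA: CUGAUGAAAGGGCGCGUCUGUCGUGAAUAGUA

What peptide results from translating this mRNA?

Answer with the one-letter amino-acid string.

Answer: MKGRVCRE

Derivation:
start AUG at pos 3
pos 3: AUG -> M; peptide=M
pos 6: AAA -> K; peptide=MK
pos 9: GGG -> G; peptide=MKG
pos 12: CGC -> R; peptide=MKGR
pos 15: GUC -> V; peptide=MKGRV
pos 18: UGU -> C; peptide=MKGRVC
pos 21: CGU -> R; peptide=MKGRVCR
pos 24: GAA -> E; peptide=MKGRVCRE
pos 27: UAG -> STOP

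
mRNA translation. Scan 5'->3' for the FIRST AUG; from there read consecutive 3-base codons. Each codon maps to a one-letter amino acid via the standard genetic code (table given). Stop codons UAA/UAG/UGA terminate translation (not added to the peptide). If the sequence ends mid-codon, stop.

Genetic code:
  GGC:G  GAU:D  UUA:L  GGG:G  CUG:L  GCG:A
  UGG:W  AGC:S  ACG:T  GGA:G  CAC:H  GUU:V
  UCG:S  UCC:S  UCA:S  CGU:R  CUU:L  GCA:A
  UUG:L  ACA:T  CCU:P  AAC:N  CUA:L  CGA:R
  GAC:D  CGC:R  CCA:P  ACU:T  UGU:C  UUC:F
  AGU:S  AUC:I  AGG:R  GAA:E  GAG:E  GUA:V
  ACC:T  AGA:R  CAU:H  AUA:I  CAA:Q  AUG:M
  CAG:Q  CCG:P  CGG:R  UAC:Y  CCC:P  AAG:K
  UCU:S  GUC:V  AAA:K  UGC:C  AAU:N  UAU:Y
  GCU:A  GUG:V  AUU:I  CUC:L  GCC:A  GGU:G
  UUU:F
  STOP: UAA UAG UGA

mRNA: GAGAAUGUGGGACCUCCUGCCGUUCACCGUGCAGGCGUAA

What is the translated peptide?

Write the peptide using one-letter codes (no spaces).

Answer: MWDLLPFTVQA

Derivation:
start AUG at pos 4
pos 4: AUG -> M; peptide=M
pos 7: UGG -> W; peptide=MW
pos 10: GAC -> D; peptide=MWD
pos 13: CUC -> L; peptide=MWDL
pos 16: CUG -> L; peptide=MWDLL
pos 19: CCG -> P; peptide=MWDLLP
pos 22: UUC -> F; peptide=MWDLLPF
pos 25: ACC -> T; peptide=MWDLLPFT
pos 28: GUG -> V; peptide=MWDLLPFTV
pos 31: CAG -> Q; peptide=MWDLLPFTVQ
pos 34: GCG -> A; peptide=MWDLLPFTVQA
pos 37: UAA -> STOP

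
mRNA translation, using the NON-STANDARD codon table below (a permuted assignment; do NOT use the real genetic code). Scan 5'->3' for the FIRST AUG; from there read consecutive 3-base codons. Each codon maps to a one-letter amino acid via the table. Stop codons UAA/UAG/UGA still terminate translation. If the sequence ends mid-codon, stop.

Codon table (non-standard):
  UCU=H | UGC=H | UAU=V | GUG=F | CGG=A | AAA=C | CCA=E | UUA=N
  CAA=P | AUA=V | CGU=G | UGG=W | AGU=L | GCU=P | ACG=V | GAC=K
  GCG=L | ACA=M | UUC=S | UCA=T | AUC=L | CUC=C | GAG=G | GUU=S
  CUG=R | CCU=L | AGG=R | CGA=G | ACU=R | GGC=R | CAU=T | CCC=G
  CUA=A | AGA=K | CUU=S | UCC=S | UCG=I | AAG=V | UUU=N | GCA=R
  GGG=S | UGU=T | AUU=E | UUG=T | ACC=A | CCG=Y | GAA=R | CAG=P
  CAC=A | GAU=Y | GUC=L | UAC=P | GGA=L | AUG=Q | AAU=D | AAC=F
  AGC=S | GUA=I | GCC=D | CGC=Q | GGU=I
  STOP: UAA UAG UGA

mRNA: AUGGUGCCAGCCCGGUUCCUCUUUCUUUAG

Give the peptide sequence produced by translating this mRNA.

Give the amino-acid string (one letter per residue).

Answer: QFEDASCNS

Derivation:
start AUG at pos 0
pos 0: AUG -> Q; peptide=Q
pos 3: GUG -> F; peptide=QF
pos 6: CCA -> E; peptide=QFE
pos 9: GCC -> D; peptide=QFED
pos 12: CGG -> A; peptide=QFEDA
pos 15: UUC -> S; peptide=QFEDAS
pos 18: CUC -> C; peptide=QFEDASC
pos 21: UUU -> N; peptide=QFEDASCN
pos 24: CUU -> S; peptide=QFEDASCNS
pos 27: UAG -> STOP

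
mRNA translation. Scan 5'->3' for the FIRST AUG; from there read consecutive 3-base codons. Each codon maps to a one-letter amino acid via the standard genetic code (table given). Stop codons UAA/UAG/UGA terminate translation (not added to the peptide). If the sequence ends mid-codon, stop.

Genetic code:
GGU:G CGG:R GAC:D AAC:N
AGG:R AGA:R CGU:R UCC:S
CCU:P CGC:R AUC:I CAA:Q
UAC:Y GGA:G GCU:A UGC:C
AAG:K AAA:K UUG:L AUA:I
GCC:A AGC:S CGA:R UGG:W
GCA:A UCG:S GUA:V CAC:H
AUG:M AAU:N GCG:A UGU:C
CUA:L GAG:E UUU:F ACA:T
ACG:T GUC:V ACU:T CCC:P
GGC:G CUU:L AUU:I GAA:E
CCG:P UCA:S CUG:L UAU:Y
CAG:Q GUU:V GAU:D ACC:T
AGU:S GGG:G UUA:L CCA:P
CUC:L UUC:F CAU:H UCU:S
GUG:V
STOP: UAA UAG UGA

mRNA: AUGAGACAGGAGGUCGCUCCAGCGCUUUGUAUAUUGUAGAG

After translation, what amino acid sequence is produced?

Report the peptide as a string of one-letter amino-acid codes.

Answer: MRQEVAPALCIL

Derivation:
start AUG at pos 0
pos 0: AUG -> M; peptide=M
pos 3: AGA -> R; peptide=MR
pos 6: CAG -> Q; peptide=MRQ
pos 9: GAG -> E; peptide=MRQE
pos 12: GUC -> V; peptide=MRQEV
pos 15: GCU -> A; peptide=MRQEVA
pos 18: CCA -> P; peptide=MRQEVAP
pos 21: GCG -> A; peptide=MRQEVAPA
pos 24: CUU -> L; peptide=MRQEVAPAL
pos 27: UGU -> C; peptide=MRQEVAPALC
pos 30: AUA -> I; peptide=MRQEVAPALCI
pos 33: UUG -> L; peptide=MRQEVAPALCIL
pos 36: UAG -> STOP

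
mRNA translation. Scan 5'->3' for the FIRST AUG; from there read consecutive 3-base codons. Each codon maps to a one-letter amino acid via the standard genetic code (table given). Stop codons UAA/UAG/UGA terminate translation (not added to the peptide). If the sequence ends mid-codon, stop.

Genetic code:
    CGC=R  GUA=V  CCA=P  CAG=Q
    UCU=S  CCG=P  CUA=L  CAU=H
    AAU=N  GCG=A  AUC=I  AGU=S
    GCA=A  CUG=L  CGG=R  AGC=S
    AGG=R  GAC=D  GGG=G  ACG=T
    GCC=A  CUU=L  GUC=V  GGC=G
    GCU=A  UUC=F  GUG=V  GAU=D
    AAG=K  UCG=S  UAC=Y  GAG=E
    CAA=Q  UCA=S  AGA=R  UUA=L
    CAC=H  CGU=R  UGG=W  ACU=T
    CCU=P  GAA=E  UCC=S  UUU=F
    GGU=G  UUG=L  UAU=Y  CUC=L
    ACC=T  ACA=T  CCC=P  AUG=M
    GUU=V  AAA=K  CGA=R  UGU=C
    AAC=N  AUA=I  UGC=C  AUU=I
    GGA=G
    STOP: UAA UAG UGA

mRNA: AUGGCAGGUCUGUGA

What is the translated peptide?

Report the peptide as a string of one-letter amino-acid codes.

Answer: MAGL

Derivation:
start AUG at pos 0
pos 0: AUG -> M; peptide=M
pos 3: GCA -> A; peptide=MA
pos 6: GGU -> G; peptide=MAG
pos 9: CUG -> L; peptide=MAGL
pos 12: UGA -> STOP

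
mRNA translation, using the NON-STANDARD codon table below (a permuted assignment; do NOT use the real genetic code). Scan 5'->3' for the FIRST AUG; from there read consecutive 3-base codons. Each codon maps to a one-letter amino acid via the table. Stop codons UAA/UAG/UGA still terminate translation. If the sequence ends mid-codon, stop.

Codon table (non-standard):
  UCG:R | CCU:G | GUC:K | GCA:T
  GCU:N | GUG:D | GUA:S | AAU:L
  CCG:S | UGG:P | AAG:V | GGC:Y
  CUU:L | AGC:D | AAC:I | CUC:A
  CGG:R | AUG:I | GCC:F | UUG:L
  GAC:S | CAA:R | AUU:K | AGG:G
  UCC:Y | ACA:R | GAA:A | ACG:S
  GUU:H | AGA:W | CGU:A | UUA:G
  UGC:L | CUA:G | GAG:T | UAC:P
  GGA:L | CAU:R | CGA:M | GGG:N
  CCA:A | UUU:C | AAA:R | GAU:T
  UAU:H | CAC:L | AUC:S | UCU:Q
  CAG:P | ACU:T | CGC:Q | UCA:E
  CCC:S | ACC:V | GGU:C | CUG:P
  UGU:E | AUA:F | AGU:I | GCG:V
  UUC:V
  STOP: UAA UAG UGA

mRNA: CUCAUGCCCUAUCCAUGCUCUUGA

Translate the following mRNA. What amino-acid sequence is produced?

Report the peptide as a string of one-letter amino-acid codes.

start AUG at pos 3
pos 3: AUG -> I; peptide=I
pos 6: CCC -> S; peptide=IS
pos 9: UAU -> H; peptide=ISH
pos 12: CCA -> A; peptide=ISHA
pos 15: UGC -> L; peptide=ISHAL
pos 18: UCU -> Q; peptide=ISHALQ
pos 21: UGA -> STOP

Answer: ISHALQ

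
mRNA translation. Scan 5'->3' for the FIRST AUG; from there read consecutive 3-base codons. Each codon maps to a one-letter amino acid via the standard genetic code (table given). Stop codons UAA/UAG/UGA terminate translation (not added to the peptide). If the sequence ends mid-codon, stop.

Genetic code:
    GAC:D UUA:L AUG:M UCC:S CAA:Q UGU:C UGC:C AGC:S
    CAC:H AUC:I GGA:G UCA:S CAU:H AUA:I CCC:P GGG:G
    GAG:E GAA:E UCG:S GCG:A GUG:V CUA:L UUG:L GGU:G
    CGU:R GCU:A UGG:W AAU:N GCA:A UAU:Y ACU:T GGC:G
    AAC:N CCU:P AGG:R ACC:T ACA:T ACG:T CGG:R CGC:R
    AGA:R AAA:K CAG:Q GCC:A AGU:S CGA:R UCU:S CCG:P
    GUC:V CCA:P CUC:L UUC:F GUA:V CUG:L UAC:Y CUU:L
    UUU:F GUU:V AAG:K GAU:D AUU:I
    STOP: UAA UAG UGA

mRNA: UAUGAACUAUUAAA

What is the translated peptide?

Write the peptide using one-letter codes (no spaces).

Answer: MNY

Derivation:
start AUG at pos 1
pos 1: AUG -> M; peptide=M
pos 4: AAC -> N; peptide=MN
pos 7: UAU -> Y; peptide=MNY
pos 10: UAA -> STOP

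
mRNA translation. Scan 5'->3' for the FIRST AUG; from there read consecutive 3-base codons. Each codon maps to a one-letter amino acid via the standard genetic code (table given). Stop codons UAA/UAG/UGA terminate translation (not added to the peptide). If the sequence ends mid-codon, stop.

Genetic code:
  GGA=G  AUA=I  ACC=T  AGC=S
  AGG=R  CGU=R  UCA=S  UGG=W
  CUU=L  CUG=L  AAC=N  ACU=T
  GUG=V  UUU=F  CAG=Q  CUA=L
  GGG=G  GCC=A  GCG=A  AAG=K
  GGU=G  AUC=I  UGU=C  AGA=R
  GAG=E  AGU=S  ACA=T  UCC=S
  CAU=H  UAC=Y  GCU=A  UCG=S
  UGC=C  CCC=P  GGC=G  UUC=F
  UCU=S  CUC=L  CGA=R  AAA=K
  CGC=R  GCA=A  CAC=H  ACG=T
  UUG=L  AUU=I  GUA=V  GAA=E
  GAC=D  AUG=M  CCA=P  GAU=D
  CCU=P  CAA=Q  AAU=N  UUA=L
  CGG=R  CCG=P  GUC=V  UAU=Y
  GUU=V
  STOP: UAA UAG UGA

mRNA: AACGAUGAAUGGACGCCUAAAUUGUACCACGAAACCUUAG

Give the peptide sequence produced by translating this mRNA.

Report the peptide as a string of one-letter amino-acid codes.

Answer: MNGRLNCTTKP

Derivation:
start AUG at pos 4
pos 4: AUG -> M; peptide=M
pos 7: AAU -> N; peptide=MN
pos 10: GGA -> G; peptide=MNG
pos 13: CGC -> R; peptide=MNGR
pos 16: CUA -> L; peptide=MNGRL
pos 19: AAU -> N; peptide=MNGRLN
pos 22: UGU -> C; peptide=MNGRLNC
pos 25: ACC -> T; peptide=MNGRLNCT
pos 28: ACG -> T; peptide=MNGRLNCTT
pos 31: AAA -> K; peptide=MNGRLNCTTK
pos 34: CCU -> P; peptide=MNGRLNCTTKP
pos 37: UAG -> STOP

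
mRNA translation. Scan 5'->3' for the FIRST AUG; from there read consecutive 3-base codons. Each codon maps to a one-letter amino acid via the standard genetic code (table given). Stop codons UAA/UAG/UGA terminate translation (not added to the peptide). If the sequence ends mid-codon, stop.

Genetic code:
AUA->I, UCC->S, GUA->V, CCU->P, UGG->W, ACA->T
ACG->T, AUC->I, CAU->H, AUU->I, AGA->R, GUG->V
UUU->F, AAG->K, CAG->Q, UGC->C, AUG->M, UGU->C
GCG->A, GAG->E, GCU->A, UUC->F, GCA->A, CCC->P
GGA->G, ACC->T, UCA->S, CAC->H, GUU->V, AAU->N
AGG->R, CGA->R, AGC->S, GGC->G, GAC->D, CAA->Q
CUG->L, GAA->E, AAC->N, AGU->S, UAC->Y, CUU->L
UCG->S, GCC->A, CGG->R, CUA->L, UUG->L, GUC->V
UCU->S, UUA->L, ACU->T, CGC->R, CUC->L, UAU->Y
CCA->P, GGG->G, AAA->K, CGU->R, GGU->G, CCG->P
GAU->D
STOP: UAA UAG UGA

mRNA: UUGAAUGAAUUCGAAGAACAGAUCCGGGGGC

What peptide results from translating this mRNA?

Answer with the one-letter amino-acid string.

Answer: MNSKNRSGG

Derivation:
start AUG at pos 4
pos 4: AUG -> M; peptide=M
pos 7: AAU -> N; peptide=MN
pos 10: UCG -> S; peptide=MNS
pos 13: AAG -> K; peptide=MNSK
pos 16: AAC -> N; peptide=MNSKN
pos 19: AGA -> R; peptide=MNSKNR
pos 22: UCC -> S; peptide=MNSKNRS
pos 25: GGG -> G; peptide=MNSKNRSG
pos 28: GGC -> G; peptide=MNSKNRSGG
pos 31: only 0 nt remain (<3), stop (end of mRNA)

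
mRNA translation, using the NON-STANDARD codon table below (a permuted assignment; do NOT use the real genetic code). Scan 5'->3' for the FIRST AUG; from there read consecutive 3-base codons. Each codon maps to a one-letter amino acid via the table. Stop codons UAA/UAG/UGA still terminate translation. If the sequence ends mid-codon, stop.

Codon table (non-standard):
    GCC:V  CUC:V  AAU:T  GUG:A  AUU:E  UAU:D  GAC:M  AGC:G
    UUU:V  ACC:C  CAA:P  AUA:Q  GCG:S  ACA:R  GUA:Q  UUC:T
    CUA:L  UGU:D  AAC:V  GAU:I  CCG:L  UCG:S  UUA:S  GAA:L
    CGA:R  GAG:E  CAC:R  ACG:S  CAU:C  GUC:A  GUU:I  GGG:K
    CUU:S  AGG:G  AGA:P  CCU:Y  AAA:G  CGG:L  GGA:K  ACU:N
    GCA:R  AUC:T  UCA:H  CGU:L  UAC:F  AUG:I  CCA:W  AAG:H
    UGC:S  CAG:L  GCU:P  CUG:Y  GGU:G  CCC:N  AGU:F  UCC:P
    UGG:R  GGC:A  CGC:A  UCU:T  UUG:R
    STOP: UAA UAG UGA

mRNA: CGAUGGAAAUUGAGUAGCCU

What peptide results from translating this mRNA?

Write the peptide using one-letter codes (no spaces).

Answer: ILEE

Derivation:
start AUG at pos 2
pos 2: AUG -> I; peptide=I
pos 5: GAA -> L; peptide=IL
pos 8: AUU -> E; peptide=ILE
pos 11: GAG -> E; peptide=ILEE
pos 14: UAG -> STOP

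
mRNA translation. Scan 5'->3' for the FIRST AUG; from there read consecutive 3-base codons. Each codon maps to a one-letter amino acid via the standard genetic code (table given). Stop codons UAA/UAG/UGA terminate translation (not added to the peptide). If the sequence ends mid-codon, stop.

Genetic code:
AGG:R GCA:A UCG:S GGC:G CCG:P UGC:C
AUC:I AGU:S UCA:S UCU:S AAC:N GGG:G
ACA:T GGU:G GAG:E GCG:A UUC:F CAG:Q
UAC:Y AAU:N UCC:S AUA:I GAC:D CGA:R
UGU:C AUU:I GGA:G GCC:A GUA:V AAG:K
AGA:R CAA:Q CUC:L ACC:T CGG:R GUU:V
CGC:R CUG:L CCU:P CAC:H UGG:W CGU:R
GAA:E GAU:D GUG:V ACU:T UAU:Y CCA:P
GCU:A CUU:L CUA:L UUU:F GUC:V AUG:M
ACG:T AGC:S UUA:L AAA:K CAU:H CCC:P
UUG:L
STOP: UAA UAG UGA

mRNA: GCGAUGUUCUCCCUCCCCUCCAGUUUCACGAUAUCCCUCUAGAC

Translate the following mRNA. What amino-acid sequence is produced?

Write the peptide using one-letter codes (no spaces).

start AUG at pos 3
pos 3: AUG -> M; peptide=M
pos 6: UUC -> F; peptide=MF
pos 9: UCC -> S; peptide=MFS
pos 12: CUC -> L; peptide=MFSL
pos 15: CCC -> P; peptide=MFSLP
pos 18: UCC -> S; peptide=MFSLPS
pos 21: AGU -> S; peptide=MFSLPSS
pos 24: UUC -> F; peptide=MFSLPSSF
pos 27: ACG -> T; peptide=MFSLPSSFT
pos 30: AUA -> I; peptide=MFSLPSSFTI
pos 33: UCC -> S; peptide=MFSLPSSFTIS
pos 36: CUC -> L; peptide=MFSLPSSFTISL
pos 39: UAG -> STOP

Answer: MFSLPSSFTISL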